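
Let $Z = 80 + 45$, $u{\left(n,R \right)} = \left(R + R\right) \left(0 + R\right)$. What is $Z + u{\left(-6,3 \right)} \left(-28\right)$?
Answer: $-379$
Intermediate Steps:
$u{\left(n,R \right)} = 2 R^{2}$ ($u{\left(n,R \right)} = 2 R R = 2 R^{2}$)
$Z = 125$
$Z + u{\left(-6,3 \right)} \left(-28\right) = 125 + 2 \cdot 3^{2} \left(-28\right) = 125 + 2 \cdot 9 \left(-28\right) = 125 + 18 \left(-28\right) = 125 - 504 = -379$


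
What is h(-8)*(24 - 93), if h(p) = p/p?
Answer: -69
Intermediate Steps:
h(p) = 1
h(-8)*(24 - 93) = 1*(24 - 93) = 1*(-69) = -69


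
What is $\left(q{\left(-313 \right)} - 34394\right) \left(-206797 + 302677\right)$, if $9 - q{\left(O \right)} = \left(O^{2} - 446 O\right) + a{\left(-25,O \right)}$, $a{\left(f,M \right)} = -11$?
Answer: $-26073703080$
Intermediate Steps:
$q{\left(O \right)} = 20 - O^{2} + 446 O$ ($q{\left(O \right)} = 9 - \left(\left(O^{2} - 446 O\right) - 11\right) = 9 - \left(-11 + O^{2} - 446 O\right) = 9 + \left(11 - O^{2} + 446 O\right) = 20 - O^{2} + 446 O$)
$\left(q{\left(-313 \right)} - 34394\right) \left(-206797 + 302677\right) = \left(\left(20 - \left(-313\right)^{2} + 446 \left(-313\right)\right) - 34394\right) \left(-206797 + 302677\right) = \left(\left(20 - 97969 - 139598\right) - 34394\right) 95880 = \left(-237547 - 34394\right) 95880 = \left(-271941\right) 95880 = -26073703080$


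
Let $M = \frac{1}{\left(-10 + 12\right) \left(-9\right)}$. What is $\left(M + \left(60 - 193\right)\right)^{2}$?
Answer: $\frac{5736025}{324} \approx 17704.0$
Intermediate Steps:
$M = - \frac{1}{18}$ ($M = \frac{1}{2 \left(-9\right)} = \frac{1}{-18} = - \frac{1}{18} \approx -0.055556$)
$\left(M + \left(60 - 193\right)\right)^{2} = \left(- \frac{1}{18} + \left(60 - 193\right)\right)^{2} = \left(- \frac{1}{18} - 133\right)^{2} = \left(- \frac{2395}{18}\right)^{2} = \frac{5736025}{324}$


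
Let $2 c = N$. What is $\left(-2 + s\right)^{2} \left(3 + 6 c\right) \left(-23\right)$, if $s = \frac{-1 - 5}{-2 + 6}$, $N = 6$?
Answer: $- \frac{23667}{4} \approx -5916.8$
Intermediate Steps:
$s = - \frac{3}{2}$ ($s = - \frac{6}{4} = \left(-6\right) \frac{1}{4} = - \frac{3}{2} \approx -1.5$)
$c = 3$ ($c = \frac{1}{2} \cdot 6 = 3$)
$\left(-2 + s\right)^{2} \left(3 + 6 c\right) \left(-23\right) = \left(-2 - \frac{3}{2}\right)^{2} \left(3 + 6 \cdot 3\right) \left(-23\right) = \left(- \frac{7}{2}\right)^{2} \left(3 + 18\right) \left(-23\right) = \frac{49}{4} \cdot 21 \left(-23\right) = \frac{1029}{4} \left(-23\right) = - \frac{23667}{4}$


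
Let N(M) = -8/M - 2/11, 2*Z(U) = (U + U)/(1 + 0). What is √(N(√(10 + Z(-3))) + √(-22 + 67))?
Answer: √(-1078 - 6776*√7 + 17787*√5)/77 ≈ 1.8715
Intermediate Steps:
Z(U) = U (Z(U) = ((U + U)/(1 + 0))/2 = ((2*U)/1)/2 = ((2*U)*1)/2 = (2*U)/2 = U)
N(M) = -2/11 - 8/M (N(M) = -8/M - 2*1/11 = -8/M - 2/11 = -2/11 - 8/M)
√(N(√(10 + Z(-3))) + √(-22 + 67)) = √((-2/11 - 8/√(10 - 3)) + √(-22 + 67)) = √((-2/11 - 8*√7/7) + √45) = √((-2/11 - 8*√7/7) + 3*√5) = √(-2/11 + 3*√5 - 8*√7/7)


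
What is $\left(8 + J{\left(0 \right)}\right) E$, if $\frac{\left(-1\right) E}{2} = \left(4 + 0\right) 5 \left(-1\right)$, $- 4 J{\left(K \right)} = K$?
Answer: $320$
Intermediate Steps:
$J{\left(K \right)} = - \frac{K}{4}$
$E = 40$ ($E = - 2 \left(4 + 0\right) 5 \left(-1\right) = - 2 \cdot 4 \cdot 5 \left(-1\right) = - 2 \cdot 20 \left(-1\right) = \left(-2\right) \left(-20\right) = 40$)
$\left(8 + J{\left(0 \right)}\right) E = \left(8 - 0\right) 40 = \left(8 + 0\right) 40 = 8 \cdot 40 = 320$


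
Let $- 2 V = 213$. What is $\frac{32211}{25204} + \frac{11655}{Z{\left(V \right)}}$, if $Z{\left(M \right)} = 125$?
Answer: $\frac{59555799}{630100} \approx 94.518$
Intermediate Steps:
$V = - \frac{213}{2}$ ($V = \left(- \frac{1}{2}\right) 213 = - \frac{213}{2} \approx -106.5$)
$\frac{32211}{25204} + \frac{11655}{Z{\left(V \right)}} = \frac{32211}{25204} + \frac{11655}{125} = 32211 \cdot \frac{1}{25204} + 11655 \cdot \frac{1}{125} = \frac{32211}{25204} + \frac{2331}{25} = \frac{59555799}{630100}$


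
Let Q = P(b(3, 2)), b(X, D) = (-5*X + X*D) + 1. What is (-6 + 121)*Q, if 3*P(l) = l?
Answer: -920/3 ≈ -306.67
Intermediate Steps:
b(X, D) = 1 - 5*X + D*X (b(X, D) = (-5*X + D*X) + 1 = 1 - 5*X + D*X)
P(l) = l/3
Q = -8/3 (Q = (1 - 5*3 + 2*3)/3 = (1 - 15 + 6)/3 = (⅓)*(-8) = -8/3 ≈ -2.6667)
(-6 + 121)*Q = (-6 + 121)*(-8/3) = 115*(-8/3) = -920/3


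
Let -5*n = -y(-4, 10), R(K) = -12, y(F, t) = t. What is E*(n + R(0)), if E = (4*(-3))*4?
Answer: 480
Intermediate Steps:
n = 2 (n = -(-1)*10/5 = -⅕*(-10) = 2)
E = -48 (E = -12*4 = -48)
E*(n + R(0)) = -48*(2 - 12) = -48*(-10) = 480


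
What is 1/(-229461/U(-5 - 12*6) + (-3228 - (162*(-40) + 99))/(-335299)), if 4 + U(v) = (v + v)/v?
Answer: 670598/76938037533 ≈ 8.7161e-6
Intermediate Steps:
U(v) = -2 (U(v) = -4 + (v + v)/v = -4 + (2*v)/v = -4 + 2 = -2)
1/(-229461/U(-5 - 12*6) + (-3228 - (162*(-40) + 99))/(-335299)) = 1/(-229461/(-2) + (-3228 - (162*(-40) + 99))/(-335299)) = 1/(-229461*(-½) + (-3228 - (-6480 + 99))*(-1/335299)) = 1/(229461/2 + (-3228 - 1*(-6381))*(-1/335299)) = 1/(229461/2 + (-3228 + 6381)*(-1/335299)) = 1/(229461/2 + 3153*(-1/335299)) = 1/(229461/2 - 3153/335299) = 1/(76938037533/670598) = 670598/76938037533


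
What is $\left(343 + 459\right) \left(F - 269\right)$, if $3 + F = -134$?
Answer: $-325612$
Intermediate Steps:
$F = -137$ ($F = -3 - 134 = -137$)
$\left(343 + 459\right) \left(F - 269\right) = \left(343 + 459\right) \left(-137 - 269\right) = 802 \left(-406\right) = -325612$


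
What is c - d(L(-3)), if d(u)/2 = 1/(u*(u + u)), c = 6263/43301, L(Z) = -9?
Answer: 464002/3507381 ≈ 0.13229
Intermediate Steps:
c = 6263/43301 (c = 6263*(1/43301) = 6263/43301 ≈ 0.14464)
d(u) = u⁻² (d(u) = 2/((u*(u + u))) = 2/((u*(2*u))) = 2/((2*u²)) = 2*(1/(2*u²)) = u⁻²)
c - d(L(-3)) = 6263/43301 - 1/(-9)² = 6263/43301 - 1*1/81 = 6263/43301 - 1/81 = 464002/3507381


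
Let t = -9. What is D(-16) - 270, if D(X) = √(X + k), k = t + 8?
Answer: -270 + I*√17 ≈ -270.0 + 4.1231*I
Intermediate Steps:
k = -1 (k = -9 + 8 = -1)
D(X) = √(-1 + X) (D(X) = √(X - 1) = √(-1 + X))
D(-16) - 270 = √(-1 - 16) - 270 = √(-17) - 270 = I*√17 - 270 = -270 + I*√17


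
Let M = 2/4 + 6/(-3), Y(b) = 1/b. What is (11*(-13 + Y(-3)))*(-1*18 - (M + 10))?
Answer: 11660/3 ≈ 3886.7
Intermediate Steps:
M = -3/2 (M = 2*(1/4) + 6*(-1/3) = 1/2 - 2 = -3/2 ≈ -1.5000)
(11*(-13 + Y(-3)))*(-1*18 - (M + 10)) = (11*(-13 + 1/(-3)))*(-1*18 - (-3/2 + 10)) = (11*(-13 - 1/3))*(-18 - 1*17/2) = (11*(-40/3))*(-18 - 17/2) = -440/3*(-53/2) = 11660/3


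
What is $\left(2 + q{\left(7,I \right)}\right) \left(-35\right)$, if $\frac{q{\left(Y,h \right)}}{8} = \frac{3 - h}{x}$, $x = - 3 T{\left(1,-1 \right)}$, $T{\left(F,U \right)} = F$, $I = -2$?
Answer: $\frac{1190}{3} \approx 396.67$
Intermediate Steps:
$x = -3$ ($x = \left(-3\right) 1 = -3$)
$q{\left(Y,h \right)} = -8 + \frac{8 h}{3}$ ($q{\left(Y,h \right)} = 8 \frac{3 - h}{-3} = 8 \left(3 - h\right) \left(- \frac{1}{3}\right) = 8 \left(-1 + \frac{h}{3}\right) = -8 + \frac{8 h}{3}$)
$\left(2 + q{\left(7,I \right)}\right) \left(-35\right) = \left(2 + \left(-8 + \frac{8}{3} \left(-2\right)\right)\right) \left(-35\right) = \left(2 - \frac{40}{3}\right) \left(-35\right) = \left(- \frac{34}{3}\right) \left(-35\right) = \frac{1190}{3}$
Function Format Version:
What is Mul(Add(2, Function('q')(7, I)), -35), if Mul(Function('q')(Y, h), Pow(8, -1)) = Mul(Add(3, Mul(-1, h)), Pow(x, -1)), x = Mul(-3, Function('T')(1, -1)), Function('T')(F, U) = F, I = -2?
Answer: Rational(1190, 3) ≈ 396.67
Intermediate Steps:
x = -3 (x = Mul(-3, 1) = -3)
Function('q')(Y, h) = Add(-8, Mul(Rational(8, 3), h)) (Function('q')(Y, h) = Mul(8, Mul(Add(3, Mul(-1, h)), Pow(-3, -1))) = Mul(8, Mul(Add(3, Mul(-1, h)), Rational(-1, 3))) = Mul(8, Add(-1, Mul(Rational(1, 3), h))) = Add(-8, Mul(Rational(8, 3), h)))
Mul(Add(2, Function('q')(7, I)), -35) = Mul(Add(2, Add(-8, Mul(Rational(8, 3), -2))), -35) = Mul(Add(2, Add(-8, Rational(-16, 3))), -35) = Mul(Add(2, Rational(-40, 3)), -35) = Mul(Rational(-34, 3), -35) = Rational(1190, 3)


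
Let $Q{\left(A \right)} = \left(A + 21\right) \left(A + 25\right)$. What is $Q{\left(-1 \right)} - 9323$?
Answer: $-8843$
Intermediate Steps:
$Q{\left(A \right)} = \left(21 + A\right) \left(25 + A\right)$
$Q{\left(-1 \right)} - 9323 = \left(525 + \left(-1\right)^{2} + 46 \left(-1\right)\right) - 9323 = \left(525 + 1 - 46\right) - 9323 = 480 - 9323 = -8843$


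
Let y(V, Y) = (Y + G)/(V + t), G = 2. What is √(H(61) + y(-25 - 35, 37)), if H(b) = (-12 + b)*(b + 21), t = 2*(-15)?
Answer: √3615810/30 ≈ 63.384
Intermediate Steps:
t = -30
H(b) = (-12 + b)*(21 + b)
y(V, Y) = (2 + Y)/(-30 + V) (y(V, Y) = (Y + 2)/(V - 30) = (2 + Y)/(-30 + V))
√(H(61) + y(-25 - 35, 37)) = √((-252 + 61² + 9*61) + (2 + 37)/(-30 + (-25 - 35))) = √((-252 + 3721 + 549) + 39/(-30 - 60)) = √(4018 + 39/(-90)) = √(4018 - 1/90*39) = √(4018 - 13/30) = √(120527/30) = √3615810/30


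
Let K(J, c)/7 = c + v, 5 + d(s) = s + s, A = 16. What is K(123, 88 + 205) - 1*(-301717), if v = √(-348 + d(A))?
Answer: 303768 + 7*I*√321 ≈ 3.0377e+5 + 125.42*I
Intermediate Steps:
d(s) = -5 + 2*s (d(s) = -5 + (s + s) = -5 + 2*s)
v = I*√321 (v = √(-348 + (-5 + 2*16)) = √(-348 + (-5 + 32)) = √(-348 + 27) = √(-321) = I*√321 ≈ 17.916*I)
K(J, c) = 7*c + 7*I*√321 (K(J, c) = 7*(c + I*√321) = 7*c + 7*I*√321)
K(123, 88 + 205) - 1*(-301717) = (7*(88 + 205) + 7*I*√321) - 1*(-301717) = (7*293 + 7*I*√321) + 301717 = (2051 + 7*I*√321) + 301717 = 303768 + 7*I*√321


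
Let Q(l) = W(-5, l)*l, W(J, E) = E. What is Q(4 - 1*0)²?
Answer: 256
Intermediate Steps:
Q(l) = l² (Q(l) = l*l = l²)
Q(4 - 1*0)² = ((4 - 1*0)²)² = ((4 + 0)²)² = (4²)² = 16² = 256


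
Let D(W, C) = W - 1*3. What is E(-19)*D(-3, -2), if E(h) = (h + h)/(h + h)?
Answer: -6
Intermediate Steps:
D(W, C) = -3 + W (D(W, C) = W - 3 = -3 + W)
E(h) = 1 (E(h) = (2*h)/((2*h)) = (2*h)*(1/(2*h)) = 1)
E(-19)*D(-3, -2) = 1*(-3 - 3) = 1*(-6) = -6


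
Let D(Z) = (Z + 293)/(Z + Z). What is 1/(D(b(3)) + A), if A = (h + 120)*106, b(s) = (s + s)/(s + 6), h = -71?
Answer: 4/21657 ≈ 0.00018470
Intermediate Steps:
b(s) = 2*s/(6 + s) (b(s) = (2*s)/(6 + s) = 2*s/(6 + s))
D(Z) = (293 + Z)/(2*Z) (D(Z) = (293 + Z)/((2*Z)) = (293 + Z)*(1/(2*Z)) = (293 + Z)/(2*Z))
A = 5194 (A = (-71 + 120)*106 = 49*106 = 5194)
1/(D(b(3)) + A) = 1/((293 + 2*3/(6 + 3))/(2*((2*3/(6 + 3)))) + 5194) = 1/((293 + 2*3/9)/(2*((2*3/9))) + 5194) = 1/((293 + 2*3*(⅑))/(2*((2*3*(⅑)))) + 5194) = 1/((293 + ⅔)/(2*(⅔)) + 5194) = 1/((½)*(3/2)*(881/3) + 5194) = 1/(881/4 + 5194) = 1/(21657/4) = 4/21657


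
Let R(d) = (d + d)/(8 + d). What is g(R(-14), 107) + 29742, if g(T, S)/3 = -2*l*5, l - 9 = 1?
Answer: 29442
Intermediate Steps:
l = 10 (l = 9 + 1 = 10)
R(d) = 2*d/(8 + d) (R(d) = (2*d)/(8 + d) = 2*d/(8 + d))
g(T, S) = -300 (g(T, S) = 3*(-2*10*5) = 3*(-20*5) = 3*(-100) = -300)
g(R(-14), 107) + 29742 = -300 + 29742 = 29442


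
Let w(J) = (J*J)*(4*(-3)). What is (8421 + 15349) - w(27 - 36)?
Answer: 24742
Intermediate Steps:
w(J) = -12*J**2 (w(J) = J**2*(-12) = -12*J**2)
(8421 + 15349) - w(27 - 36) = (8421 + 15349) - (-12)*(27 - 36)**2 = 23770 - (-12)*(-9)**2 = 23770 - (-12)*81 = 23770 - 1*(-972) = 23770 + 972 = 24742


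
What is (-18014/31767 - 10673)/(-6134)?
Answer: 339067205/194858778 ≈ 1.7401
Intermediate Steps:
(-18014/31767 - 10673)/(-6134) = (-18014*1/31767 - 10673)*(-1/6134) = (-18014/31767 - 10673)*(-1/6134) = -339067205/31767*(-1/6134) = 339067205/194858778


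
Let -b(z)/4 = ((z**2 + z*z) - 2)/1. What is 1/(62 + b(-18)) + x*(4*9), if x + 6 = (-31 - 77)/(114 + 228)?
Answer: -10895059/47918 ≈ -227.37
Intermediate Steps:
b(z) = 8 - 8*z**2 (b(z) = -4*((z**2 + z*z) - 2)/1 = -4*((z**2 + z**2) - 2) = -4*(2*z**2 - 2) = -4*(-2 + 2*z**2) = 8 - 8*z**2)
x = -120/19 (x = -6 + (-31 - 77)/(114 + 228) = -6 - 108/342 = -6 - 108*1/342 = -6 - 6/19 = -120/19 ≈ -6.3158)
1/(62 + b(-18)) + x*(4*9) = 1/(62 + (8 - 8*(-18)**2)) - 480*9/19 = 1/(62 + (8 - 8*324)) - 120/19*36 = 1/(62 + (8 - 2592)) - 4320/19 = 1/(62 - 2584) - 4320/19 = 1/(-2522) - 4320/19 = -1/2522 - 4320/19 = -10895059/47918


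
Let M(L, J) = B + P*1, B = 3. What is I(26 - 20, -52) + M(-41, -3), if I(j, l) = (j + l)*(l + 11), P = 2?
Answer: 1891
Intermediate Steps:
I(j, l) = (11 + l)*(j + l) (I(j, l) = (j + l)*(11 + l) = (11 + l)*(j + l))
M(L, J) = 5 (M(L, J) = 3 + 2*1 = 3 + 2 = 5)
I(26 - 20, -52) + M(-41, -3) = ((-52)² + 11*(26 - 20) + 11*(-52) + (26 - 20)*(-52)) + 5 = (2704 + 11*6 - 572 + 6*(-52)) + 5 = (2704 + 66 - 572 - 312) + 5 = 1886 + 5 = 1891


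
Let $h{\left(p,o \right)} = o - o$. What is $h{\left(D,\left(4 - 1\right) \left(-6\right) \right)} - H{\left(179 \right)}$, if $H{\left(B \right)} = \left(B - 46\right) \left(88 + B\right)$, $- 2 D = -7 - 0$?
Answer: $-35511$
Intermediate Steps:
$D = \frac{7}{2}$ ($D = - \frac{-7 - 0}{2} = - \frac{-7 + 0}{2} = \left(- \frac{1}{2}\right) \left(-7\right) = \frac{7}{2} \approx 3.5$)
$h{\left(p,o \right)} = 0$
$H{\left(B \right)} = \left(-46 + B\right) \left(88 + B\right)$
$h{\left(D,\left(4 - 1\right) \left(-6\right) \right)} - H{\left(179 \right)} = 0 - \left(-4048 + 179^{2} + 42 \cdot 179\right) = 0 - \left(-4048 + 32041 + 7518\right) = 0 - 35511 = -35511$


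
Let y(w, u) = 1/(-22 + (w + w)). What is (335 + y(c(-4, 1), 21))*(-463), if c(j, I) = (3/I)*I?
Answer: -2481217/16 ≈ -1.5508e+5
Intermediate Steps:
c(j, I) = 3
y(w, u) = 1/(-22 + 2*w)
(335 + y(c(-4, 1), 21))*(-463) = (335 + 1/(2*(-11 + 3)))*(-463) = (335 + (½)/(-8))*(-463) = (335 + (½)*(-⅛))*(-463) = (335 - 1/16)*(-463) = (5359/16)*(-463) = -2481217/16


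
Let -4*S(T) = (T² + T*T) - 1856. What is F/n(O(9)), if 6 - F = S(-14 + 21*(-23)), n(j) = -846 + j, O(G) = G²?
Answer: -82031/510 ≈ -160.85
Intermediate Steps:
S(T) = 464 - T²/2 (S(T) = -((T² + T*T) - 1856)/4 = -((T² + T²) - 1856)/4 = -(2*T² - 1856)/4 = -(-1856 + 2*T²)/4 = 464 - T²/2)
F = 246093/2 (F = 6 - (464 - (-14 + 21*(-23))²/2) = 6 - (464 - (-14 - 483)²/2) = 6 - (464 - ½*(-497)²) = 6 - (464 - ½*247009) = 6 - (464 - 247009/2) = 6 - 1*(-246081/2) = 6 + 246081/2 = 246093/2 ≈ 1.2305e+5)
F/n(O(9)) = 246093/(2*(-846 + 9²)) = 246093/(2*(-846 + 81)) = (246093/2)/(-765) = (246093/2)*(-1/765) = -82031/510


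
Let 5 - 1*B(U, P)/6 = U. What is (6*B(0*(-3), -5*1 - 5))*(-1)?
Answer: -180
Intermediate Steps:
B(U, P) = 30 - 6*U
(6*B(0*(-3), -5*1 - 5))*(-1) = (6*(30 - 0*(-3)))*(-1) = (6*(30 - 6*0))*(-1) = (6*(30 + 0))*(-1) = (6*30)*(-1) = 180*(-1) = -180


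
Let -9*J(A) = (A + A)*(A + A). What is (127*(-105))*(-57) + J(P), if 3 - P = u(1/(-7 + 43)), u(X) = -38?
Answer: 6834131/9 ≈ 7.5935e+5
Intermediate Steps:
P = 41 (P = 3 - 1*(-38) = 3 + 38 = 41)
J(A) = -4*A**2/9 (J(A) = -(A + A)*(A + A)/9 = -2*A*2*A/9 = -4*A**2/9)
(127*(-105))*(-57) + J(P) = (127*(-105))*(-57) - 4/9*41**2 = -13335*(-57) - 4/9*1681 = 760095 - 6724/9 = 6834131/9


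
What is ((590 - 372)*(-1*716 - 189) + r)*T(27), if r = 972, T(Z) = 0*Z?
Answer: 0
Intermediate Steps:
T(Z) = 0
((590 - 372)*(-1*716 - 189) + r)*T(27) = ((590 - 372)*(-1*716 - 189) + 972)*0 = (218*(-716 - 189) + 972)*0 = (218*(-905) + 972)*0 = (-197290 + 972)*0 = -196318*0 = 0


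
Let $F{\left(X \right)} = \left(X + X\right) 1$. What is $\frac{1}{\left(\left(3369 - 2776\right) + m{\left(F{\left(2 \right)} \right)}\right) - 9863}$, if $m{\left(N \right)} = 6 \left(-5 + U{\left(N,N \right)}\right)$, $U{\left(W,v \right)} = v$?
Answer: $- \frac{1}{9276} \approx -0.00010781$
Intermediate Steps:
$F{\left(X \right)} = 2 X$ ($F{\left(X \right)} = 2 X 1 = 2 X$)
$m{\left(N \right)} = -30 + 6 N$ ($m{\left(N \right)} = 6 \left(-5 + N\right) = -30 + 6 N$)
$\frac{1}{\left(\left(3369 - 2776\right) + m{\left(F{\left(2 \right)} \right)}\right) - 9863} = \frac{1}{\left(\left(3369 - 2776\right) - \left(30 - 6 \cdot 2 \cdot 2\right)\right) - 9863} = \frac{1}{\left(593 + \left(-30 + 6 \cdot 4\right)\right) - 9863} = \frac{1}{\left(593 + \left(-30 + 24\right)\right) - 9863} = \frac{1}{\left(593 - 6\right) - 9863} = \frac{1}{587 - 9863} = \frac{1}{-9276} = - \frac{1}{9276}$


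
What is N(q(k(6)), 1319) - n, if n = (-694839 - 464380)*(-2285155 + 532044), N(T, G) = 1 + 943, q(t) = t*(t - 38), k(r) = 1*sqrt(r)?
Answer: -2032239579365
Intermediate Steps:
k(r) = sqrt(r)
q(t) = t*(-38 + t)
N(T, G) = 944
n = 2032239580309 (n = -1159219*(-1753111) = 2032239580309)
N(q(k(6)), 1319) - n = 944 - 1*2032239580309 = 944 - 2032239580309 = -2032239579365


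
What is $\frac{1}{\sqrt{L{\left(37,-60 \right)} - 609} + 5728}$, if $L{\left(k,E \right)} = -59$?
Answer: $\frac{1432}{8202663} - \frac{i \sqrt{167}}{16405326} \approx 0.00017458 - 7.8772 \cdot 10^{-7} i$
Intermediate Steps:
$\frac{1}{\sqrt{L{\left(37,-60 \right)} - 609} + 5728} = \frac{1}{\sqrt{-59 - 609} + 5728} = \frac{1}{\sqrt{-668} + 5728} = \frac{1}{2 i \sqrt{167} + 5728} = \frac{1}{5728 + 2 i \sqrt{167}}$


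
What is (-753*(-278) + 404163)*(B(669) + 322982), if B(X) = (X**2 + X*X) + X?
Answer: 747713579181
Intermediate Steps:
B(X) = X + 2*X**2 (B(X) = (X**2 + X**2) + X = 2*X**2 + X = X + 2*X**2)
(-753*(-278) + 404163)*(B(669) + 322982) = (-753*(-278) + 404163)*(669*(1 + 2*669) + 322982) = (209334 + 404163)*(669*(1 + 1338) + 322982) = 613497*(669*1339 + 322982) = 613497*(895791 + 322982) = 613497*1218773 = 747713579181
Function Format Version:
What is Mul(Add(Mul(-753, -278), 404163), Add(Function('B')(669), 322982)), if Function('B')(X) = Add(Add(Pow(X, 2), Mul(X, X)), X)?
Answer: 747713579181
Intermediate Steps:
Function('B')(X) = Add(X, Mul(2, Pow(X, 2))) (Function('B')(X) = Add(Add(Pow(X, 2), Pow(X, 2)), X) = Add(Mul(2, Pow(X, 2)), X) = Add(X, Mul(2, Pow(X, 2))))
Mul(Add(Mul(-753, -278), 404163), Add(Function('B')(669), 322982)) = Mul(Add(Mul(-753, -278), 404163), Add(Mul(669, Add(1, Mul(2, 669))), 322982)) = Mul(Add(209334, 404163), Add(Mul(669, Add(1, 1338)), 322982)) = Mul(613497, Add(Mul(669, 1339), 322982)) = Mul(613497, Add(895791, 322982)) = Mul(613497, 1218773) = 747713579181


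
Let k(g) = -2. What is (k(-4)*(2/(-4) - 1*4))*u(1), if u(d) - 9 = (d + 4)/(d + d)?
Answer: 207/2 ≈ 103.50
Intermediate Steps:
u(d) = 9 + (4 + d)/(2*d) (u(d) = 9 + (d + 4)/(d + d) = 9 + (4 + d)/((2*d)) = 9 + (4 + d)*(1/(2*d)) = 9 + (4 + d)/(2*d))
(k(-4)*(2/(-4) - 1*4))*u(1) = (-2*(2/(-4) - 1*4))*(19/2 + 2/1) = (-2*(2*(-1/4) - 4))*(19/2 + 2*1) = (-2*(-1/2 - 4))*(19/2 + 2) = -2*(-9/2)*(23/2) = 9*(23/2) = 207/2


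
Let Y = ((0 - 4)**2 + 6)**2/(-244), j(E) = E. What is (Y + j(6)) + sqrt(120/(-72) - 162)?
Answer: 245/61 + I*sqrt(1473)/3 ≈ 4.0164 + 12.793*I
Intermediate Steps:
Y = -121/61 (Y = ((-4)**2 + 6)**2*(-1/244) = (16 + 6)**2*(-1/244) = 22**2*(-1/244) = 484*(-1/244) = -121/61 ≈ -1.9836)
(Y + j(6)) + sqrt(120/(-72) - 162) = (-121/61 + 6) + sqrt(120/(-72) - 162) = 245/61 + sqrt(120*(-1/72) - 162) = 245/61 + sqrt(-5/3 - 162) = 245/61 + sqrt(-491/3) = 245/61 + I*sqrt(1473)/3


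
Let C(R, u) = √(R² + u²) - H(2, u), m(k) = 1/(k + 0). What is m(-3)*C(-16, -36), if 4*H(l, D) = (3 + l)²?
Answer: 25/12 - 4*√97/3 ≈ -11.048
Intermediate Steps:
H(l, D) = (3 + l)²/4
m(k) = 1/k
C(R, u) = -25/4 + √(R² + u²) (C(R, u) = √(R² + u²) - (3 + 2)²/4 = √(R² + u²) - 5²/4 = √(R² + u²) - 25/4 = -25/4 + √(R² + u²))
m(-3)*C(-16, -36) = (-25/4 + √((-16)² + (-36)²))/(-3) = -(-25/4 + √(256 + 1296))/3 = -(-25/4 + √1552)/3 = -(-25/4 + 4*√97)/3 = 25/12 - 4*√97/3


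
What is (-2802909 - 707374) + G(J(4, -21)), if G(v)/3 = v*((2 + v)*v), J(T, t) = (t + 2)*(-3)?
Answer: -2935210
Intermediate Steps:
J(T, t) = -6 - 3*t (J(T, t) = (2 + t)*(-3) = -6 - 3*t)
G(v) = 3*v²*(2 + v) (G(v) = 3*(v*((2 + v)*v)) = 3*(v*(v*(2 + v))) = 3*(v²*(2 + v)) = 3*v²*(2 + v))
(-2802909 - 707374) + G(J(4, -21)) = (-2802909 - 707374) + 3*(-6 - 3*(-21))²*(2 + (-6 - 3*(-21))) = -3510283 + 3*(-6 + 63)²*(2 + (-6 + 63)) = -3510283 + 3*57²*(2 + 57) = -3510283 + 3*3249*59 = -3510283 + 575073 = -2935210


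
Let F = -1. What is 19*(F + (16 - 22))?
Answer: -133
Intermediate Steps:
19*(F + (16 - 22)) = 19*(-1 + (16 - 22)) = 19*(-1 - 6) = 19*(-7) = -133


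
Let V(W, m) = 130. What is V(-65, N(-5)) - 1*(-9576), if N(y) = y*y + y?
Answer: 9706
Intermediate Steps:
N(y) = y + y**2 (N(y) = y**2 + y = y + y**2)
V(-65, N(-5)) - 1*(-9576) = 130 - 1*(-9576) = 130 + 9576 = 9706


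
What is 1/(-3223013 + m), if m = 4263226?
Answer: 1/1040213 ≈ 9.6134e-7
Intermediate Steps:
1/(-3223013 + m) = 1/(-3223013 + 4263226) = 1/1040213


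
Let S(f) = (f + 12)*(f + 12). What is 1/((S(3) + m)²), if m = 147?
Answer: 1/138384 ≈ 7.2263e-6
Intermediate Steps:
S(f) = (12 + f)² (S(f) = (12 + f)*(12 + f) = (12 + f)²)
1/((S(3) + m)²) = 1/(((12 + 3)² + 147)²) = 1/((15² + 147)²) = 1/((225 + 147)²) = 1/(372²) = 1/138384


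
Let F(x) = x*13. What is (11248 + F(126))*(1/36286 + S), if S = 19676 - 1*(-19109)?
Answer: 9067572228373/18143 ≈ 4.9978e+8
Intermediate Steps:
F(x) = 13*x
S = 38785 (S = 19676 + 19109 = 38785)
(11248 + F(126))*(1/36286 + S) = (11248 + 13*126)*(1/36286 + 38785) = (11248 + 1638)*(1/36286 + 38785) = 12886*(1407352511/36286) = 9067572228373/18143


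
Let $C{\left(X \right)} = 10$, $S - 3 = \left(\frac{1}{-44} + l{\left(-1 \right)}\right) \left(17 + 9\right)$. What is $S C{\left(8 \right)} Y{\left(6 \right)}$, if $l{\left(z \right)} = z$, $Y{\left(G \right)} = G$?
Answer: $- \frac{15570}{11} \approx -1415.5$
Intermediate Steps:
$S = - \frac{519}{22}$ ($S = 3 + \left(\frac{1}{-44} - 1\right) \left(17 + 9\right) = 3 + \left(- \frac{1}{44} - 1\right) 26 = 3 - \frac{585}{22} = - \frac{519}{22} \approx -23.591$)
$S C{\left(8 \right)} Y{\left(6 \right)} = \left(- \frac{519}{22}\right) 10 \cdot 6 = \left(- \frac{2595}{11}\right) 6 = - \frac{15570}{11}$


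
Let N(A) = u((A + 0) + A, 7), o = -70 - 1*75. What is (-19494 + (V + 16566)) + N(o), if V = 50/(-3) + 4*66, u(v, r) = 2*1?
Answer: -8036/3 ≈ -2678.7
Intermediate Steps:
o = -145 (o = -70 - 75 = -145)
u(v, r) = 2
V = 742/3 (V = 50*(-⅓) + 264 = -50/3 + 264 = 742/3 ≈ 247.33)
N(A) = 2
(-19494 + (V + 16566)) + N(o) = (-19494 + (742/3 + 16566)) + 2 = (-19494 + 50440/3) + 2 = -8042/3 + 2 = -8036/3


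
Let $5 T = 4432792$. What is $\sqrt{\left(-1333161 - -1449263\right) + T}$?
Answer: $\frac{\sqrt{25066510}}{5} \approx 1001.3$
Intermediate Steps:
$T = \frac{4432792}{5}$ ($T = \frac{1}{5} \cdot 4432792 = \frac{4432792}{5} \approx 8.8656 \cdot 10^{5}$)
$\sqrt{\left(-1333161 - -1449263\right) + T} = \sqrt{\left(-1333161 - -1449263\right) + \frac{4432792}{5}} = \sqrt{\left(-1333161 + 1449263\right) + \frac{4432792}{5}} = \sqrt{116102 + \frac{4432792}{5}} = \sqrt{\frac{5013302}{5}} = \frac{\sqrt{25066510}}{5}$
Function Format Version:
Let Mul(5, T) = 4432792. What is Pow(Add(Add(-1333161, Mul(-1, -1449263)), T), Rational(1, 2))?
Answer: Mul(Rational(1, 5), Pow(25066510, Rational(1, 2))) ≈ 1001.3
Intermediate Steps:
T = Rational(4432792, 5) (T = Mul(Rational(1, 5), 4432792) = Rational(4432792, 5) ≈ 8.8656e+5)
Pow(Add(Add(-1333161, Mul(-1, -1449263)), T), Rational(1, 2)) = Pow(Add(Add(-1333161, Mul(-1, -1449263)), Rational(4432792, 5)), Rational(1, 2)) = Pow(Add(Add(-1333161, 1449263), Rational(4432792, 5)), Rational(1, 2)) = Pow(Add(116102, Rational(4432792, 5)), Rational(1, 2)) = Pow(Rational(5013302, 5), Rational(1, 2)) = Mul(Rational(1, 5), Pow(25066510, Rational(1, 2)))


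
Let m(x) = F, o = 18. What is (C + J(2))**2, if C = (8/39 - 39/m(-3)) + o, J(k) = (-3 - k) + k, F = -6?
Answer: 2866249/6084 ≈ 471.11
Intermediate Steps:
m(x) = -6
J(k) = -3
C = 1927/78 (C = (8/39 - 39/(-6)) + 18 = (8*(1/39) - 39*(-1/6)) + 18 = (8/39 + 13/2) + 18 = 523/78 + 18 = 1927/78 ≈ 24.705)
(C + J(2))**2 = (1927/78 - 3)**2 = (1693/78)**2 = 2866249/6084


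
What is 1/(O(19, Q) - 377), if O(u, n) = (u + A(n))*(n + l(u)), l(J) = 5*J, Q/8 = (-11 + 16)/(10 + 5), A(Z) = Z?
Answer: 9/15652 ≈ 0.00057501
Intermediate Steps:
Q = 8/3 (Q = 8*((-11 + 16)/(10 + 5)) = 8*(5/15) = 8*(5*(1/15)) = 8*(⅓) = 8/3 ≈ 2.6667)
O(u, n) = (n + u)*(n + 5*u) (O(u, n) = (u + n)*(n + 5*u) = (n + u)*(n + 5*u))
1/(O(19, Q) - 377) = 1/(((8/3)² + 5*19² + 6*(8/3)*19) - 377) = 1/((64/9 + 5*361 + 304) - 377) = 1/((64/9 + 1805 + 304) - 377) = 1/(19045/9 - 377) = 1/(15652/9) = 9/15652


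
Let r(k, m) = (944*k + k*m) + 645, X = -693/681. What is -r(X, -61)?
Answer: 57558/227 ≈ 253.56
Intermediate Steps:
X = -231/227 (X = -693*1/681 = -231/227 ≈ -1.0176)
r(k, m) = 645 + 944*k + k*m
-r(X, -61) = -(645 + 944*(-231/227) - 231/227*(-61)) = -(645 - 218064/227 + 14091/227) = -1*(-57558/227) = 57558/227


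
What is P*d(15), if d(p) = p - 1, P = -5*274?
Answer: -19180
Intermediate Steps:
P = -1370
d(p) = -1 + p
P*d(15) = -1370*(-1 + 15) = -1370*14 = -19180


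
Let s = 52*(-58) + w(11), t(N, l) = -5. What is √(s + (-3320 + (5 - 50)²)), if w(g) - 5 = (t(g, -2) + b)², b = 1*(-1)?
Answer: I*√4270 ≈ 65.345*I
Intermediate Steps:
b = -1
w(g) = 41 (w(g) = 5 + (-5 - 1)² = 5 + (-6)² = 5 + 36 = 41)
s = -2975 (s = 52*(-58) + 41 = -3016 + 41 = -2975)
√(s + (-3320 + (5 - 50)²)) = √(-2975 + (-3320 + (5 - 50)²)) = √(-2975 + (-3320 + (-45)²)) = √(-2975 + (-3320 + 2025)) = √(-2975 - 1295) = √(-4270) = I*√4270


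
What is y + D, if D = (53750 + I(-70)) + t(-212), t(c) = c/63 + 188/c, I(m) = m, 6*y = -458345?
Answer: -151691339/6678 ≈ -22715.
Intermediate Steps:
y = -458345/6 (y = (⅙)*(-458345) = -458345/6 ≈ -76391.)
t(c) = 188/c + c/63 (t(c) = c*(1/63) + 188/c = c/63 + 188/c = 188/c + c/63)
D = 179223323/3339 (D = (53750 - 70) + (188/(-212) + (1/63)*(-212)) = 53680 + (188*(-1/212) - 212/63) = 53680 + (-47/53 - 212/63) = 53680 - 14197/3339 = 179223323/3339 ≈ 53676.)
y + D = -458345/6 + 179223323/3339 = -151691339/6678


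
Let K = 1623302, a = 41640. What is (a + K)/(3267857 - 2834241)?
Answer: 832471/216808 ≈ 3.8397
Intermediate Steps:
(a + K)/(3267857 - 2834241) = (41640 + 1623302)/(3267857 - 2834241) = 1664942/433616 = 1664942*(1/433616) = 832471/216808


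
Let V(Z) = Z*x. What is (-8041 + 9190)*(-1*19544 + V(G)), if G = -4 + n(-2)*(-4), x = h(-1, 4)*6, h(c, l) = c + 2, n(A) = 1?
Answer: -22511208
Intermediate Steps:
h(c, l) = 2 + c
x = 6 (x = (2 - 1)*6 = 1*6 = 6)
G = -8 (G = -4 + 1*(-4) = -4 - 4 = -8)
V(Z) = 6*Z (V(Z) = Z*6 = 6*Z)
(-8041 + 9190)*(-1*19544 + V(G)) = (-8041 + 9190)*(-1*19544 + 6*(-8)) = 1149*(-19544 - 48) = 1149*(-19592) = -22511208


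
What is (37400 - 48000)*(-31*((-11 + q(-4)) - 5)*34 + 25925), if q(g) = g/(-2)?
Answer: -431218600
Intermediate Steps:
q(g) = -g/2 (q(g) = g*(-½) = -g/2)
(37400 - 48000)*(-31*((-11 + q(-4)) - 5)*34 + 25925) = (37400 - 48000)*(-31*((-11 - ½*(-4)) - 5)*34 + 25925) = -10600*(-31*((-11 + 2) - 5)*34 + 25925) = -10600*(-31*(-9 - 5)*34 + 25925) = -10600*(-31*(-14)*34 + 25925) = -10600*(434*34 + 25925) = -10600*(14756 + 25925) = -10600*40681 = -431218600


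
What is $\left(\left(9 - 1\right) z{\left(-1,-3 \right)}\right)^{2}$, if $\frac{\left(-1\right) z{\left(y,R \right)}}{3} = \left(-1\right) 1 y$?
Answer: $576$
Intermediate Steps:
$z{\left(y,R \right)} = 3 y$ ($z{\left(y,R \right)} = - 3 \left(-1\right) 1 y = - 3 \left(- y\right) = 3 y$)
$\left(\left(9 - 1\right) z{\left(-1,-3 \right)}\right)^{2} = \left(\left(9 - 1\right) 3 \left(-1\right)\right)^{2} = \left(8 \left(-3\right)\right)^{2} = \left(-24\right)^{2} = 576$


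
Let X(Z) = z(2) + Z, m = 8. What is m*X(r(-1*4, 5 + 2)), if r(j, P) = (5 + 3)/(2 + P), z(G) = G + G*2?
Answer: 496/9 ≈ 55.111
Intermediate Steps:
z(G) = 3*G (z(G) = G + 2*G = 3*G)
r(j, P) = 8/(2 + P)
X(Z) = 6 + Z (X(Z) = 3*2 + Z = 6 + Z)
m*X(r(-1*4, 5 + 2)) = 8*(6 + 8/(2 + (5 + 2))) = 8*(6 + 8/(2 + 7)) = 8*(6 + 8/9) = 8*(62/9) = 496/9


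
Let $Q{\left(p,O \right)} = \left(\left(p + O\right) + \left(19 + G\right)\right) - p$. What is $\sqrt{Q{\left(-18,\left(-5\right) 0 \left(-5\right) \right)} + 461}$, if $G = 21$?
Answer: $\sqrt{501} \approx 22.383$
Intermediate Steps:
$Q{\left(p,O \right)} = 40 + O$ ($Q{\left(p,O \right)} = \left(\left(p + O\right) + \left(19 + 21\right)\right) - p = \left(\left(O + p\right) + 40\right) - p = \left(40 + O + p\right) - p = 40 + O$)
$\sqrt{Q{\left(-18,\left(-5\right) 0 \left(-5\right) \right)} + 461} = \sqrt{\left(40 + \left(-5\right) 0 \left(-5\right)\right) + 461} = \sqrt{\left(40 + 0 \left(-5\right)\right) + 461} = \sqrt{\left(40 + 0\right) + 461} = \sqrt{40 + 461} = \sqrt{501}$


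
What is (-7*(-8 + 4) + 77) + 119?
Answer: 224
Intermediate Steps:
(-7*(-8 + 4) + 77) + 119 = (-7*(-4) + 77) + 119 = (28 + 77) + 119 = 105 + 119 = 224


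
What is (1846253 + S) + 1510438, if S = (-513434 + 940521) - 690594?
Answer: 3093184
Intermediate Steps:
S = -263507 (S = 427087 - 690594 = -263507)
(1846253 + S) + 1510438 = (1846253 - 263507) + 1510438 = 1582746 + 1510438 = 3093184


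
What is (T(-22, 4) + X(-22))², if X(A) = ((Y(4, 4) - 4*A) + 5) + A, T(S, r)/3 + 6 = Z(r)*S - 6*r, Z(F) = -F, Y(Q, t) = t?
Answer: 62001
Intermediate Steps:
T(S, r) = -18 - 18*r - 3*S*r (T(S, r) = -18 + 3*((-r)*S - 6*r) = -18 + 3*(-S*r - 6*r) = -18 + 3*(-6*r - S*r) = -18 + (-18*r - 3*S*r) = -18 - 18*r - 3*S*r)
X(A) = 9 - 3*A (X(A) = ((4 - 4*A) + 5) + A = (9 - 4*A) + A = 9 - 3*A)
(T(-22, 4) + X(-22))² = ((-18 - 18*4 - 3*(-22)*4) + (9 - 3*(-22)))² = ((-18 - 72 + 264) + (9 + 66))² = (174 + 75)² = 249² = 62001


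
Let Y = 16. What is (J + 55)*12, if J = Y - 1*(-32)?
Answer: 1236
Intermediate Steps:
J = 48 (J = 16 - 1*(-32) = 16 + 32 = 48)
(J + 55)*12 = (48 + 55)*12 = 103*12 = 1236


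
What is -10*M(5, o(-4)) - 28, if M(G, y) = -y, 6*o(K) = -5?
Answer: -109/3 ≈ -36.333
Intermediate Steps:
o(K) = -5/6 (o(K) = (1/6)*(-5) = -5/6)
-10*M(5, o(-4)) - 28 = -(-10)*(-5)/6 - 28 = -10*5/6 - 28 = -25/3 - 28 = -109/3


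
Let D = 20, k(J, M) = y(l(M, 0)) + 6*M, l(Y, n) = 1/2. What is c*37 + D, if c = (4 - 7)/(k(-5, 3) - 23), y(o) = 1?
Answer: 191/4 ≈ 47.750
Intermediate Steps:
l(Y, n) = 1/2 (l(Y, n) = 1*(1/2) = 1/2)
k(J, M) = 1 + 6*M
c = 3/4 (c = (4 - 7)/((1 + 6*3) - 23) = -3/((1 + 18) - 23) = -3/(19 - 23) = -3/(-4) = -3*(-1/4) = 3/4 ≈ 0.75000)
c*37 + D = (3/4)*37 + 20 = 111/4 + 20 = 191/4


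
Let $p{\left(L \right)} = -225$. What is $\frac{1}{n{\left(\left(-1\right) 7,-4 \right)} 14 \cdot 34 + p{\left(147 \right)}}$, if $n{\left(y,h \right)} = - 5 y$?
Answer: $\frac{1}{16435} \approx 6.0846 \cdot 10^{-5}$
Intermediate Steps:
$\frac{1}{n{\left(\left(-1\right) 7,-4 \right)} 14 \cdot 34 + p{\left(147 \right)}} = \frac{1}{- 5 \left(\left(-1\right) 7\right) 14 \cdot 34 - 225} = \frac{1}{\left(-5\right) \left(-7\right) 14 \cdot 34 - 225} = \frac{1}{35 \cdot 14 \cdot 34 - 225} = \frac{1}{490 \cdot 34 - 225} = \frac{1}{16660 - 225} = \frac{1}{16435}$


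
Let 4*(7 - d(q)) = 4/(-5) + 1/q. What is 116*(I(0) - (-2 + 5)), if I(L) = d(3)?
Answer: 7163/15 ≈ 477.53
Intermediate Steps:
d(q) = 36/5 - 1/(4*q) (d(q) = 7 - (4/(-5) + 1/q)/4 = 7 - (4*(-⅕) + 1/q)/4 = 7 - (-⅘ + 1/q)/4 = 7 + (⅕ - 1/(4*q)) = 36/5 - 1/(4*q))
I(L) = 427/60 (I(L) = (1/20)*(-5 + 144*3)/3 = (1/20)*(⅓)*(-5 + 432) = (1/20)*(⅓)*427 = 427/60)
116*(I(0) - (-2 + 5)) = 116*(427/60 - (-2 + 5)) = 116*(427/60 - 1*3) = 116*(427/60 - 3) = 116*(247/60) = 7163/15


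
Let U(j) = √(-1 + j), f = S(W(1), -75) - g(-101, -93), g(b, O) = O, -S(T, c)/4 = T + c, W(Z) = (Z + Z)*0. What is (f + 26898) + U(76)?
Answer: 27291 + 5*√3 ≈ 27300.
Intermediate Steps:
W(Z) = 0 (W(Z) = (2*Z)*0 = 0)
S(T, c) = -4*T - 4*c (S(T, c) = -4*(T + c) = -4*T - 4*c)
f = 393 (f = (-4*0 - 4*(-75)) - 1*(-93) = (0 + 300) + 93 = 300 + 93 = 393)
(f + 26898) + U(76) = (393 + 26898) + √(-1 + 76) = 27291 + √75 = 27291 + 5*√3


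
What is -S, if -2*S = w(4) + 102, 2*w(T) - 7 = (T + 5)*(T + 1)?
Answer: 64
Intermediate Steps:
w(T) = 7/2 + (1 + T)*(5 + T)/2 (w(T) = 7/2 + ((T + 5)*(T + 1))/2 = 7/2 + ((5 + T)*(1 + T))/2 = 7/2 + ((1 + T)*(5 + T))/2 = 7/2 + (1 + T)*(5 + T)/2)
S = -64 (S = -((6 + (1/2)*4**2 + 3*4) + 102)/2 = -((6 + (1/2)*16 + 12) + 102)/2 = -((6 + 8 + 12) + 102)/2 = -(26 + 102)/2 = -1/2*128 = -64)
-S = -1*(-64) = 64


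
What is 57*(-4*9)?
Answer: -2052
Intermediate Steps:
57*(-4*9) = 57*(-36) = -2052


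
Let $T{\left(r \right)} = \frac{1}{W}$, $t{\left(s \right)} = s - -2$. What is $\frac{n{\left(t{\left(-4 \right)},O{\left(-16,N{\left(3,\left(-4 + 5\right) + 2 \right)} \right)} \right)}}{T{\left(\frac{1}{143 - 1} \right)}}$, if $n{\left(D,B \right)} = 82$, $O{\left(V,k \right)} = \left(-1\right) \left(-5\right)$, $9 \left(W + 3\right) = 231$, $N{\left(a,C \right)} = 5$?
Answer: $\frac{5576}{3} \approx 1858.7$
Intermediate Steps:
$t{\left(s \right)} = 2 + s$ ($t{\left(s \right)} = s + 2 = 2 + s$)
$W = \frac{68}{3}$ ($W = -3 + \frac{1}{9} \cdot 231 = -3 + \frac{77}{3} = \frac{68}{3} \approx 22.667$)
$O{\left(V,k \right)} = 5$
$T{\left(r \right)} = \frac{3}{68}$ ($T{\left(r \right)} = \frac{1}{\frac{68}{3}} = \frac{3}{68}$)
$\frac{n{\left(t{\left(-4 \right)},O{\left(-16,N{\left(3,\left(-4 + 5\right) + 2 \right)} \right)} \right)}}{T{\left(\frac{1}{143 - 1} \right)}} = \frac{82}{\frac{3}{68}} = 82 \cdot \frac{68}{3} = \frac{5576}{3}$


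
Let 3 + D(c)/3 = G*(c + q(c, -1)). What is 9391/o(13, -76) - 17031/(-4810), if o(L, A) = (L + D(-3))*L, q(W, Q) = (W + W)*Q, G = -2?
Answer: -809059/16835 ≈ -48.058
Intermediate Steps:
q(W, Q) = 2*Q*W (q(W, Q) = (2*W)*Q = 2*Q*W)
D(c) = -9 + 6*c (D(c) = -9 + 3*(-2*(c + 2*(-1)*c)) = -9 + 3*(-2*(c - 2*c)) = -9 + 3*(-(-2)*c) = -9 + 3*(2*c) = -9 + 6*c)
o(L, A) = L*(-27 + L) (o(L, A) = (L + (-9 + 6*(-3)))*L = (L + (-9 - 18))*L = (L - 27)*L = (-27 + L)*L = L*(-27 + L))
9391/o(13, -76) - 17031/(-4810) = 9391/((13*(-27 + 13))) - 17031/(-4810) = 9391/((13*(-14))) - 17031*(-1/4810) = 9391/(-182) + 17031/4810 = 9391*(-1/182) + 17031/4810 = -9391/182 + 17031/4810 = -809059/16835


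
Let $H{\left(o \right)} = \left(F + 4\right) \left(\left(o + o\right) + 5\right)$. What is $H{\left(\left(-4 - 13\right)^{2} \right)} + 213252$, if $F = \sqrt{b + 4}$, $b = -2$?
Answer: $215584 + 583 \sqrt{2} \approx 2.1641 \cdot 10^{5}$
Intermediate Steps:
$F = \sqrt{2}$ ($F = \sqrt{-2 + 4} = \sqrt{2} \approx 1.4142$)
$H{\left(o \right)} = \left(4 + \sqrt{2}\right) \left(5 + 2 o\right)$ ($H{\left(o \right)} = \left(\sqrt{2} + 4\right) \left(\left(o + o\right) + 5\right) = \left(4 + \sqrt{2}\right) \left(2 o + 5\right) = \left(4 + \sqrt{2}\right) \left(5 + 2 o\right)$)
$H{\left(\left(-4 - 13\right)^{2} \right)} + 213252 = \left(20 + 5 \sqrt{2} + 8 \left(-4 - 13\right)^{2} + 2 \left(-4 - 13\right)^{2} \sqrt{2}\right) + 213252 = \left(20 + 5 \sqrt{2} + 8 \left(-17\right)^{2} + 2 \left(-17\right)^{2} \sqrt{2}\right) + 213252 = \left(20 + 5 \sqrt{2} + 8 \cdot 289 + 2 \cdot 289 \sqrt{2}\right) + 213252 = \left(20 + 5 \sqrt{2} + 2312 + 578 \sqrt{2}\right) + 213252 = \left(2332 + 583 \sqrt{2}\right) + 213252 = 215584 + 583 \sqrt{2}$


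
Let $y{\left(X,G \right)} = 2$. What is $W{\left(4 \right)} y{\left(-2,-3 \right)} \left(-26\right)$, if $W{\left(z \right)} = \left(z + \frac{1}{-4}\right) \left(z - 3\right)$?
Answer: $-195$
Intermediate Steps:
$W{\left(z \right)} = \left(-3 + z\right) \left(- \frac{1}{4} + z\right)$ ($W{\left(z \right)} = \left(z - \frac{1}{4}\right) \left(-3 + z\right) = \left(- \frac{1}{4} + z\right) \left(-3 + z\right) = \left(-3 + z\right) \left(- \frac{1}{4} + z\right)$)
$W{\left(4 \right)} y{\left(-2,-3 \right)} \left(-26\right) = \left(\frac{3}{4} + 4^{2} - 13\right) 2 \left(-26\right) = \left(\frac{3}{4} + 16 - 13\right) 2 \left(-26\right) = \frac{15}{4} \cdot 2 \left(-26\right) = \frac{15}{2} \left(-26\right) = -195$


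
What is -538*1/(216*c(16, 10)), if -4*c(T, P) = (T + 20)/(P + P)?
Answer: 1345/243 ≈ 5.5350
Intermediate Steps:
c(T, P) = -(20 + T)/(8*P) (c(T, P) = -(T + 20)/(4*(P + P)) = -(20 + T)/(4*(2*P)) = -(20 + T)*1/(2*P)/4 = -(20 + T)/(8*P))
-538*1/(216*c(16, 10)) = -538*10/(27*(-20 - 1*16)) = -538*10/(27*(-20 - 16)) = -538/(((1/8)*(1/10)*(-36))*216) = -538/((-9/20*216)) = -538/(-486/5) = -538*(-5/486) = 1345/243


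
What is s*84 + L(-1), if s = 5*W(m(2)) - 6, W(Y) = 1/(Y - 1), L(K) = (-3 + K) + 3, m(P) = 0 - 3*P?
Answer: -565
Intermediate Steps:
m(P) = -3*P
L(K) = K
W(Y) = 1/(-1 + Y)
s = -47/7 (s = 5/(-1 - 3*2) - 6 = 5/(-1 - 6) - 6 = 5/(-7) - 6 = 5*(-⅐) - 6 = -5/7 - 6 = -47/7 ≈ -6.7143)
s*84 + L(-1) = -47/7*84 - 1 = -564 - 1 = -565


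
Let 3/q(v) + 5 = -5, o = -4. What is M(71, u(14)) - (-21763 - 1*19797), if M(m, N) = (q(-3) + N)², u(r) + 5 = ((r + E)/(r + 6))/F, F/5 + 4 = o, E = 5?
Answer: 26616539081/640000 ≈ 41588.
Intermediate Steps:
q(v) = -3/10 (q(v) = 3/(-5 - 5) = 3/(-10) = 3*(-⅒) = -3/10)
F = -40 (F = -20 + 5*(-4) = -20 - 20 = -40)
u(r) = -5 - (5 + r)/(40*(6 + r)) (u(r) = -5 + ((r + 5)/(r + 6))/(-40) = -5 + ((5 + r)/(6 + r))*(-1/40) = -5 - (5 + r)/(40*(6 + r)))
M(m, N) = (-3/10 + N)²
M(71, u(14)) - (-21763 - 1*19797) = (-3 + 10*((-1205 - 201*14)/(40*(6 + 14))))²/100 - (-21763 - 1*19797) = (-3 + 10*((1/40)*(-1205 - 2814)/20))²/100 - (-21763 - 19797) = (-3 + 10*((1/40)*(1/20)*(-4019)))²/100 - 1*(-41560) = (-3 + 10*(-4019/800))²/100 + 41560 = (-3 - 4019/80)²/100 + 41560 = (-4259/80)²/100 + 41560 = (1/100)*(18139081/6400) + 41560 = 18139081/640000 + 41560 = 26616539081/640000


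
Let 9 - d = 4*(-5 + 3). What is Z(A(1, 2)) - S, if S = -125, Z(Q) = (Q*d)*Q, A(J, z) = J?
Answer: 142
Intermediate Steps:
d = 17 (d = 9 - 4*(-5 + 3) = 9 - 4*(-2) = 9 - 1*(-8) = 9 + 8 = 17)
Z(Q) = 17*Q**2 (Z(Q) = (Q*17)*Q = (17*Q)*Q = 17*Q**2)
Z(A(1, 2)) - S = 17*1**2 - 1*(-125) = 17*1 + 125 = 17 + 125 = 142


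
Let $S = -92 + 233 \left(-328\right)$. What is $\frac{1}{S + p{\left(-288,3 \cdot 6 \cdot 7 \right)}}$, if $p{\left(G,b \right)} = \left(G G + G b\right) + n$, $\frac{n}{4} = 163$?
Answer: $- \frac{1}{29208} \approx -3.4237 \cdot 10^{-5}$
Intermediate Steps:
$n = 652$ ($n = 4 \cdot 163 = 652$)
$p{\left(G,b \right)} = 652 + G^{2} + G b$ ($p{\left(G,b \right)} = \left(G G + G b\right) + 652 = \left(G^{2} + G b\right) + 652 = 652 + G^{2} + G b$)
$S = -76516$ ($S = -92 - 76424 = -76516$)
$\frac{1}{S + p{\left(-288,3 \cdot 6 \cdot 7 \right)}} = \frac{1}{-76516 + \left(652 + \left(-288\right)^{2} - 288 \cdot 3 \cdot 6 \cdot 7\right)} = \frac{1}{-76516 + \left(652 + 82944 - 288 \cdot 18 \cdot 7\right)} = \frac{1}{-76516 + \left(652 + 82944 - 36288\right)} = \frac{1}{-76516 + 47308} = \frac{1}{-29208} = - \frac{1}{29208}$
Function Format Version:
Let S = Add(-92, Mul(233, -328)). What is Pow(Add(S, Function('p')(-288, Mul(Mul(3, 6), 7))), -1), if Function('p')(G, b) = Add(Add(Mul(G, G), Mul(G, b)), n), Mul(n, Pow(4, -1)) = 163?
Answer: Rational(-1, 29208) ≈ -3.4237e-5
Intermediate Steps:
n = 652 (n = Mul(4, 163) = 652)
Function('p')(G, b) = Add(652, Pow(G, 2), Mul(G, b)) (Function('p')(G, b) = Add(Add(Mul(G, G), Mul(G, b)), 652) = Add(Add(Pow(G, 2), Mul(G, b)), 652) = Add(652, Pow(G, 2), Mul(G, b)))
S = -76516 (S = Add(-92, -76424) = -76516)
Pow(Add(S, Function('p')(-288, Mul(Mul(3, 6), 7))), -1) = Pow(Add(-76516, Add(652, Pow(-288, 2), Mul(-288, Mul(Mul(3, 6), 7)))), -1) = Pow(Add(-76516, Add(652, 82944, Mul(-288, Mul(18, 7)))), -1) = Pow(Add(-76516, Add(652, 82944, Mul(-288, 126))), -1) = Pow(Add(-76516, Add(652, 82944, -36288)), -1) = Pow(Add(-76516, 47308), -1) = Pow(-29208, -1) = Rational(-1, 29208)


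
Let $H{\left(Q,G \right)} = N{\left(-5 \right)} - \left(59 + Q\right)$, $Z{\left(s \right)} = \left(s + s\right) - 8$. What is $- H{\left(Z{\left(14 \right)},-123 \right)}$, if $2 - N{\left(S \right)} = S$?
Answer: $72$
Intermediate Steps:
$N{\left(S \right)} = 2 - S$
$Z{\left(s \right)} = -8 + 2 s$ ($Z{\left(s \right)} = 2 s - 8 = -8 + 2 s$)
$H{\left(Q,G \right)} = -52 - Q$ ($H{\left(Q,G \right)} = \left(2 - -5\right) - \left(59 + Q\right) = \left(2 + 5\right) - \left(59 + Q\right) = 7 - \left(59 + Q\right) = -52 - Q$)
$- H{\left(Z{\left(14 \right)},-123 \right)} = - (-52 - \left(-8 + 2 \cdot 14\right)) = - (-52 - \left(-8 + 28\right)) = - (-52 - 20) = \left(-1\right) \left(-72\right) = 72$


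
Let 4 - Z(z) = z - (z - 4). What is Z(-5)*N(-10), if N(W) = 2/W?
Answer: 0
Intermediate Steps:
Z(z) = 0 (Z(z) = 4 - (z - (z - 4)) = 4 - (z - (-4 + z)) = 4 - (z + (4 - z)) = 4 - 1*4 = 4 - 4 = 0)
Z(-5)*N(-10) = 0*(2/(-10)) = 0*(2*(-⅒)) = 0*(-⅕) = 0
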